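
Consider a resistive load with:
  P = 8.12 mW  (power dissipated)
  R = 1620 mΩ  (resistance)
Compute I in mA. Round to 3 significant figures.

Rearranging: I = √(P/R).
P = 8.12 mW = 0.008120 W; R = 1620 mΩ = 1.620 Ω.
I = 0.07080 A
0.07080 A × (1 mA / 0.001000 A) = 70.80 mA

70.8 mA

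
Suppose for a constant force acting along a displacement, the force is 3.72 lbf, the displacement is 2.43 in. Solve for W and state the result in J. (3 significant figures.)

Directly: W = F·d.
F = 3.72 lbf = 16.55 N; d = 2.43 in = 0.06172 m.
W = 1.021 J

1.02 J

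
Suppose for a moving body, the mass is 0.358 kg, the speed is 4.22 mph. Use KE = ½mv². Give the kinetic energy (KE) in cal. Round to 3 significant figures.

0.152 cal

Directly: KE = ½mv².
m = 0.358 kg; v = 4.22 mph = 1.887 m/s.
KE = 0.6370 J
0.6370 J × (1 cal / 4.184 J) = 0.1523 cal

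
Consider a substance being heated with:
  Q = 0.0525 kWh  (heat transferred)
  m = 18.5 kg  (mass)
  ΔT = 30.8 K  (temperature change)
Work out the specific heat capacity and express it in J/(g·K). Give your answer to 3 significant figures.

Rearranging: c = Q/(m·ΔT).
Q = 0.0525 kWh = 1.890×10^5 J; m = 18.5 kg; ΔT = 30.8 K.
c = 331.7 J/(kg·K)
331.7 J/(kg·K) × (1 J/(g·K) / 1000 J/(kg·K)) = 0.3317 J/(g·K)

0.332 J/(g·K)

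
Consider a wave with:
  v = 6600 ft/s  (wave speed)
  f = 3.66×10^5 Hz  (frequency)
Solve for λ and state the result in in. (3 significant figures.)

Solving v = f·λ for λ: λ = v/f.
v = 6600 ft/s = 2012 m/s; f = 3.66×10^5 Hz.
λ = 0.005496 m
0.005496 m × (1 in / 0.02540 m) = 0.2164 in

0.216 in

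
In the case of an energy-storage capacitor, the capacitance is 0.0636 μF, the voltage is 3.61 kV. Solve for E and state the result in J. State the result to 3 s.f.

E is given directly by: E = ½CV².
C = 0.0636 μF = 6.360×10^-8 F; V = 3.61 kV = 3610 V.
E = 0.4144 J  (the unit combination reduces to kg·m²/s² = J)

0.414 J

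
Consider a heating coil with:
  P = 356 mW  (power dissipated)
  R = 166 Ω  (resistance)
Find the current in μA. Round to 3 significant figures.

Rearranging: I = √(P/R).
P = 356 mW = 0.3560 W; R = 166 Ω.
I = 0.04631 A
0.04631 A × (1 μA / 1.000×10^-6 A) = 46310 μA

46300 μA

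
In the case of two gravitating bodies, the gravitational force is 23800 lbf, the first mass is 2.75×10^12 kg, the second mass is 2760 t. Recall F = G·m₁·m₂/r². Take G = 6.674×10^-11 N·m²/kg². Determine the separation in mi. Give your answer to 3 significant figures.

From Newton's law of gravitation: r = √(G·m₁m₂/F).
F = 23800 lbf = 1.059×10^5 N; m₁ = 2.75×10^12 kg; m₂ = 2760 t = 2.760×10^6 kg; G = 6.674×10^-11 N·m²/kg².
r = 69.17 m
69.17 m × (1 mi / 1609 m) = 0.04298 mi

0.0430 mi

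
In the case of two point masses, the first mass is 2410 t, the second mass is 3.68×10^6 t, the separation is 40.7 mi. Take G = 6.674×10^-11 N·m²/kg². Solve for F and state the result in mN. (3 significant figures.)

0.138 mN

Directly: F = Gm₁m₂/r².
m₁ = 2410 t = 2.410×10^6 kg; m₂ = 3.68×10^6 t = 3.680×10^9 kg; r = 40.7 mi = 65500 m; G = 6.674×10^-11 N·m²/kg².
F = 1.380×10^-4 N  (the unit combination reduces to kg·m/s² = N)
1.380×10^-4 N × (1 mN / 0.001000 N) = 0.1380 mN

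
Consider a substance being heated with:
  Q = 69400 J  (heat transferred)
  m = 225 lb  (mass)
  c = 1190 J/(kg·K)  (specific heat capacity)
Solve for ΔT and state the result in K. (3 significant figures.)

0.571 K

Rearranging Q = m·c·ΔT for ΔT: ΔT = Q/(m·c).
Q = 69400 J; m = 225 lb = 102.1 kg; c = 1190 J/(kg·K).
ΔT = 0.5714 K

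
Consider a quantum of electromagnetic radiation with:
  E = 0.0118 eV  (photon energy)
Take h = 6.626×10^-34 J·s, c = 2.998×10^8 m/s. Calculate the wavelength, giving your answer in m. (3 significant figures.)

1.05×10^-4 m

Rearranging E = h·c/λ for λ: λ = hc/E.
E = 0.0118 eV = 1.891×10^-21 J; h = 6.626×10^-34 J·s; c = 2.998×10^8 m/s.
λ = 1.051×10^-4 m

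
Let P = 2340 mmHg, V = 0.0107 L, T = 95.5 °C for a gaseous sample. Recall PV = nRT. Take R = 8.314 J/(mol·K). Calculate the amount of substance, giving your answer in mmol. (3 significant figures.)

Rearranging PV = nRT for n: n = PV/(RT).
P = 2340 mmHg = 3.120×10^5 Pa; V = 0.0107 L = 1.070×10^-5 m³; T = 95.5 °C = 368.6 K; R = 8.314 J/(mol·K).
n = 0.001089 mol
0.001089 mol × (1 mmol / 0.001000 mol) = 1.089 mmol

1.09 mmol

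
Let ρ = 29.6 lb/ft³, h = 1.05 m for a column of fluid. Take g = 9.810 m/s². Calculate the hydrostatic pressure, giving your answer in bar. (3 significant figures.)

0.0488 bar

P is given directly by: P = ρgh.
ρ = 29.6 lb/ft³ = 474.1 kg/m³; h = 1.05 m; g = 9.810 m/s².
P = 4884 Pa
4884 Pa × (1 bar / 1.000×10^5 Pa) = 0.04884 bar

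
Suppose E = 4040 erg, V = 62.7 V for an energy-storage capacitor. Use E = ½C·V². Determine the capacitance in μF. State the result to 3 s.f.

0.206 μF

Rearranging: C = 2E/V².
E = 4040 erg = 4.040×10^-4 J; V = 62.7 V.
C = 2.055×10^-7 F
2.055×10^-7 F × (1 μF / 1.000×10^-6 F) = 0.2055 μF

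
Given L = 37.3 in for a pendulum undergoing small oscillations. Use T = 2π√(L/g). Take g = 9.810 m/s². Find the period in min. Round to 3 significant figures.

0.0325 min

Directly: T = 2π√(L/g).
L = 37.3 in = 0.9474 m; g = 9.810 m/s².
T = 1.953 s
1.953 s × (1 min / 60.00 s) = 0.03254 min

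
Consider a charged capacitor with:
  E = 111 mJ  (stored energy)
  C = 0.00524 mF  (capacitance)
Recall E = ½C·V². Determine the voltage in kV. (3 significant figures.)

Rearranging: V = √(2E/C).
E = 111 mJ = 0.1110 J; C = 0.00524 mF = 5.240×10^-6 F.
V = 205.8 V
205.8 V × (1 kV / 1000 V) = 0.2058 kV

0.206 kV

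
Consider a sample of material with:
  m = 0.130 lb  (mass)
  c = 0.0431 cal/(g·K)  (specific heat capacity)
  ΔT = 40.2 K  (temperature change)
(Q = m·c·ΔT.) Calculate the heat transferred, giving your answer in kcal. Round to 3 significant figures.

Directly: Q = mcΔT.
m = 0.130 lb = 0.05897 kg; c = 0.0431 cal/(g·K) = 180.3 J/(kg·K); ΔT = 40.2 K.
Q = 427.5 J  (the unit combination reduces to kg·m²/s² = J)
427.5 J × (1 kcal / 4184 J) = 0.1022 kcal

0.102 kcal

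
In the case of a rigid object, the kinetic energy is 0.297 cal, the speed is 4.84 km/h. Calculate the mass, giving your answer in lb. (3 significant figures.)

Solving KE = ½mv² for m: m = 2·KE/v².
KE = 0.297 cal = 1.243 J; v = 4.84 km/h = 1.344 m/s.
m = 1.375 kg
1.375 kg × (1 lb / 0.4536 kg) = 3.031 lb

3.03 lb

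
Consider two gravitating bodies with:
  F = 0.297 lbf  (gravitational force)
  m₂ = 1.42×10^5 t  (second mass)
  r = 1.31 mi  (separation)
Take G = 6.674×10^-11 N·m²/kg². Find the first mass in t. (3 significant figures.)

From Newton's law of gravitation: m₁ = F·r²/(G·m₂).
F = 0.297 lbf = 1.321 N; m₂ = 1.42×10^5 t = 1.420×10^8 kg; r = 1.31 mi = 2108 m; G = 6.674×10^-11 N·m²/kg².
m₁ = 6.196×10^8 kg
6.196×10^8 kg × (1 t / 1000 kg) = 6.196×10^5 t

6.20×10^5 t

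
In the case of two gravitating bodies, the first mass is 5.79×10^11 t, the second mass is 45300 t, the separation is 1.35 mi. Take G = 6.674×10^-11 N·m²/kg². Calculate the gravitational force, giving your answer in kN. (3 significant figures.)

From Newton's law of gravitation: F = Gm₁m₂/r².
m₁ = 5.79×10^11 t = 5.790×10^14 kg; m₂ = 45300 t = 4.530×10^7 kg; r = 1.35 mi = 2173 m; G = 6.674×10^-11 N·m²/kg².
F = 3.708×10^5 N  (the unit combination reduces to kg·m/s² = N)
3.708×10^5 N × (1 kN / 1000 N) = 370.8 kN

371 kN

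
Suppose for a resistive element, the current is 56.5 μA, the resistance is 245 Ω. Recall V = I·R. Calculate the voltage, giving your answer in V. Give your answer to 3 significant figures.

0.0138 V

From Ohm's law: V = IR.
I = 56.5 μA = 5.650×10^-5 A; R = 245 Ω.
V = 0.01384 V  (the unit combination reduces to kg·m²/(A·s³) = V)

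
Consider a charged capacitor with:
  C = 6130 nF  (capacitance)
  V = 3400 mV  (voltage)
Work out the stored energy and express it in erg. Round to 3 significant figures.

E is given directly by: E = ½CV².
C = 6130 nF = 6.130×10^-6 F; V = 3400 mV = 3.400 V.
E = 3.543×10^-5 J
3.543×10^-5 J × (1 erg / 1.000×10^-7 J) = 354.3 erg

354 erg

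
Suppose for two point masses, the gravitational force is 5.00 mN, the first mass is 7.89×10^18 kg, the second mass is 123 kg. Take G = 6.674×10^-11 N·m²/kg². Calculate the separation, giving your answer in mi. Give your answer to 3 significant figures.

2240 mi

Solving F = G·m₁·m₂/r² for r: r = √(G·m₁m₂/F).
F = 5.00 mN = 0.005000 N; m₁ = 7.89×10^18 kg; m₂ = 123 kg; G = 6.674×10^-11 N·m²/kg².
r = 3.599×10^6 m
3.599×10^6 m × (1 mi / 1609 m) = 2236 mi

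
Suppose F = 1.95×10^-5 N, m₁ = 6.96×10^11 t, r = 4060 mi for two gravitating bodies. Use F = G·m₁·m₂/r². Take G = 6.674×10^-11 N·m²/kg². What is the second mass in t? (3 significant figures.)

From Newton's law of gravitation: m₂ = F·r²/(G·m₁).
F = 1.95×10^-5 N; m₁ = 6.96×10^11 t = 6.960×10^14 kg; r = 4060 mi = 6.534×10^6 m; G = 6.674×10^-11 N·m²/kg².
m₂ = 17922 kg
17922 kg × (1 t / 1000 kg) = 17.92 t

17.9 t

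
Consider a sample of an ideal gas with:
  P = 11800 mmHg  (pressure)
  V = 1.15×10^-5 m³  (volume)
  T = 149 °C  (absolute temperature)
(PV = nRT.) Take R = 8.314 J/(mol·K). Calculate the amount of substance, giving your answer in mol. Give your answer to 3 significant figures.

0.00515 mol

Solving PV = nRT for n: n = PV/(RT).
P = 11800 mmHg = 1.573×10^6 Pa; V = 1.15×10^-5 m³; T = 149 °C = 422.1 K; R = 8.314 J/(mol·K).
n = 0.005155 mol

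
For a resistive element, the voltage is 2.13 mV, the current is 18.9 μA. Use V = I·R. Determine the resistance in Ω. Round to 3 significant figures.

113 Ω

Rearranging: R = V/I.
V = 2.13 mV = 0.002130 V; I = 18.9 μA = 1.890×10^-5 A.
R = 112.7 Ω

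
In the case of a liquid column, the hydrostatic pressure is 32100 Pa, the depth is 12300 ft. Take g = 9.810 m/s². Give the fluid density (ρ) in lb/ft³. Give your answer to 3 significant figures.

Solving P = ρ·g·h for ρ: ρ = P/(g·h).
P = 32100 Pa; h = 12300 ft = 3749 m; g = 9.810 m/s².
ρ = 0.8728 kg/m³
0.8728 kg/m³ × (1 lb/ft³ / 16.02 kg/m³) = 0.05449 lb/ft³

0.0545 lb/ft³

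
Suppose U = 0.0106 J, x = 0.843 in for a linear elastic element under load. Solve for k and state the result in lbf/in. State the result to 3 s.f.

0.264 lbf/in

Rearranging: k = 2U/x².
U = 0.0106 J; x = 0.843 in = 0.02141 m.
k = 46.24 N/m
46.24 N/m × (1 lbf/in / 175.1 N/m) = 0.2640 lbf/in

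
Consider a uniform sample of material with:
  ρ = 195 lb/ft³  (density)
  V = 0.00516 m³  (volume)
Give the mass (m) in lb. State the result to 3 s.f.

Solving ρ = m/V for m: m = ρV.
ρ = 195 lb/ft³ = 3124 kg/m³; V = 0.00516 m³.
m = 16.12 kg
16.12 kg × (1 lb / 0.4536 kg) = 35.53 lb

35.5 lb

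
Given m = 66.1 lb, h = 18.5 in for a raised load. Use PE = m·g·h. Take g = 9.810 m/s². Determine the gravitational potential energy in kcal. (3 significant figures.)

0.0330 kcal

Directly: PE = mgh.
m = 66.1 lb = 29.98 kg; h = 18.5 in = 0.4699 m; g = 9.810 m/s².
PE = 138.2 J
138.2 J × (1 kcal / 4184 J) = 0.03303 kcal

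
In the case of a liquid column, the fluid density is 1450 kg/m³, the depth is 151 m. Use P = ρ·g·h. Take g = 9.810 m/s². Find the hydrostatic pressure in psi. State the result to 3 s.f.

Directly: P = ρgh.
ρ = 1450 kg/m³; h = 151 m; g = 9.810 m/s².
P = 2.148×10^6 Pa
2.148×10^6 Pa × (1 psi / 6895 Pa) = 311.5 psi

312 psi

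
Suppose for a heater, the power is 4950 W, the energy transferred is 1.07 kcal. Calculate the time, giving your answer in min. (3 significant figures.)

Solving P = W/t for t: t = W/P.
P = 4950 W; W = 1.07 kcal = 4477 J.
t = 0.9044 s
0.9044 s × (1 min / 60.00 s) = 0.01507 min

0.0151 min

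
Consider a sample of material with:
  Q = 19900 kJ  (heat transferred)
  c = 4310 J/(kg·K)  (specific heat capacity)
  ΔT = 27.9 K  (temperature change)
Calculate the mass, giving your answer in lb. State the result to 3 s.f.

365 lb

Solving Q = m·c·ΔT for m: m = Q/(c·ΔT).
Q = 19900 kJ = 1.990×10^7 J; c = 4310 J/(kg·K); ΔT = 27.9 K.
m = 165.5 kg
165.5 kg × (1 lb / 0.4536 kg) = 364.8 lb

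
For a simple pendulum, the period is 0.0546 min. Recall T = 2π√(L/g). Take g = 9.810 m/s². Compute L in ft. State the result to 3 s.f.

8.75 ft

Rearranging T = 2π√(L/g) for L: L = g·(T/2π)².
T = 0.0546 min = 3.276 s; g = 9.810 m/s².
L = 2.667 m
2.667 m × (1 ft / 0.3048 m) = 8.749 ft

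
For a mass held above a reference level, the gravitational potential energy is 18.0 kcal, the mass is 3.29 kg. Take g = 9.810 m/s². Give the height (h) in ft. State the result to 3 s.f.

7660 ft

Solving PE = m·g·h for h: h = PE/(m·g).
PE = 18.0 kcal = 75312 J; m = 3.29 kg; g = 9.810 m/s².
h = 2333 m
2333 m × (1 ft / 0.3048 m) = 7656 ft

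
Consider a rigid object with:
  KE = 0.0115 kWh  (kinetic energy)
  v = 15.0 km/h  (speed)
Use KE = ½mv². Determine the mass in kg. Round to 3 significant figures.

4770 kg

Rearranging KE = ½mv² for m: m = 2·KE/v².
KE = 0.0115 kWh = 41400 J; v = 15.0 km/h = 4.167 m/s.
m = 4769 kg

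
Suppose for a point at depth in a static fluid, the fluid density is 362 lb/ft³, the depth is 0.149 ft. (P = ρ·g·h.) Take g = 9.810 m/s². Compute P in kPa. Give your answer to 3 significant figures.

Directly: P = ρgh.
ρ = 362 lb/ft³ = 5799 kg/m³; h = 0.149 ft = 0.04542 m; g = 9.810 m/s².
P = 2583 Pa
2583 Pa × (1 kPa / 1000 Pa) = 2.583 kPa

2.58 kPa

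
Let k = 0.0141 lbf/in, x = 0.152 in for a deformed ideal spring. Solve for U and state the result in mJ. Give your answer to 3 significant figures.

U is given directly by: U = ½kx².
k = 0.0141 lbf/in = 2.469 N/m; x = 0.152 in = 0.003861 m.
U = 1.840×10^-5 J
1.840×10^-5 J × (1 mJ / 0.001000 J) = 0.01840 mJ

0.0184 mJ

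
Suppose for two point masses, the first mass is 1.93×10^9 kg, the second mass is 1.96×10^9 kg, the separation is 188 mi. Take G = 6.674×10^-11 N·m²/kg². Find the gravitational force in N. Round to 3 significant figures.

0.00276 N

F is given directly by: F = Gm₁m₂/r².
m₁ = 1.93×10^9 kg; m₂ = 1.96×10^9 kg; r = 188 mi = 3.026×10^5 m; G = 6.674×10^-11 N·m²/kg².
F = 0.002758 N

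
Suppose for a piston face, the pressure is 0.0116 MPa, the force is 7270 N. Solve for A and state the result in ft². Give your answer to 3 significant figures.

Rearranging: A = F/P.
P = 0.0116 MPa = 11600 Pa; F = 7270 N.
A = 0.6267 m²
0.6267 m² × (1 ft² / 0.09290 m²) = 6.746 ft²

6.75 ft²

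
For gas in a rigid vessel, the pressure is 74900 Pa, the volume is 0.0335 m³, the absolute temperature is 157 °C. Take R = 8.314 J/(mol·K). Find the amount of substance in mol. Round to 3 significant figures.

0.702 mol

From the ideal-gas law: n = PV/(RT).
P = 74900 Pa; V = 0.0335 m³; T = 157 °C = 430.1 K; R = 8.314 J/(mol·K).
n = 0.7016 mol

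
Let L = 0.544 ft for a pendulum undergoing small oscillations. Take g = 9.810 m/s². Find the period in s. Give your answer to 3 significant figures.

Directly: T = 2π√(L/g).
L = 0.544 ft = 0.1658 m; g = 9.810 m/s².
T = 0.8169 s

0.817 s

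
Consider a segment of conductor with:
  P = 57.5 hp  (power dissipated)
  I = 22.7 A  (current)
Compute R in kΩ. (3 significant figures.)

Rearranging P = I²R for R: R = P/I².
P = 57.5 hp = 42878 W; I = 22.7 A.
R = 83.21 Ω
83.21 Ω × (1 kΩ / 1000 Ω) = 0.08321 kΩ

0.0832 kΩ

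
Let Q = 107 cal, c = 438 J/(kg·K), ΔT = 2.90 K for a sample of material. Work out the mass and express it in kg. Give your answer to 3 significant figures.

0.352 kg

Rearranging Q = m·c·ΔT for m: m = Q/(c·ΔT).
Q = 107 cal = 447.7 J; c = 438 J/(kg·K); ΔT = 2.90 K.
m = 0.3525 kg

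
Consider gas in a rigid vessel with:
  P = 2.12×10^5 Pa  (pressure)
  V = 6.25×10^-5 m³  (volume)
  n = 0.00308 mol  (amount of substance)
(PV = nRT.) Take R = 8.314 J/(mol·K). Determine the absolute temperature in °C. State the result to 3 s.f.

244 °C

Rearranging PV = nRT for T: T = PV/(nR).
P = 2.12×10^5 Pa; V = 6.25×10^-5 m³; n = 0.00308 mol; R = 8.314 J/(mol·K).
T = 517.4 K
517.4 K − 273.15 = 244.3 °C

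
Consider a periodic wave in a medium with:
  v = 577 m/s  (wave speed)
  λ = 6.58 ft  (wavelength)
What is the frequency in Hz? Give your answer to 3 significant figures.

Rearranging v = f·λ for f: f = v/λ.
v = 577 m/s; λ = 6.58 ft = 2.006 m.
f = 287.7 Hz

288 Hz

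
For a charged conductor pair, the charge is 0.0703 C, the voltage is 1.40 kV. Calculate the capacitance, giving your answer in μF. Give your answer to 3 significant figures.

50.2 μF

Directly: C = Q/V.
Q = 0.0703 C; V = 1.40 kV = 1400 V.
C = 5.021×10^-5 F
5.021×10^-5 F × (1 μF / 1.000×10^-6 F) = 50.21 μF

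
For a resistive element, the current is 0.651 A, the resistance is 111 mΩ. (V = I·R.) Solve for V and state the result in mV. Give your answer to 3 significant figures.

V is given directly by: V = IR.
I = 0.651 A; R = 111 mΩ = 0.1110 Ω.
V = 0.07226 V
0.07226 V × (1 mV / 0.001000 V) = 72.26 mV

72.3 mV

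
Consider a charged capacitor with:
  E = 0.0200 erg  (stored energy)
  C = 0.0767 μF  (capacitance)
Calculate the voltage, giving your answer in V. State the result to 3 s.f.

Rearranging E = ½C·V² for V: V = √(2E/C).
E = 0.0200 erg = 2.000×10^-9 J; C = 0.0767 μF = 7.670×10^-8 F.
V = 0.2284 V  (the unit combination reduces to kg·m²/(A·s³) = V)

0.228 V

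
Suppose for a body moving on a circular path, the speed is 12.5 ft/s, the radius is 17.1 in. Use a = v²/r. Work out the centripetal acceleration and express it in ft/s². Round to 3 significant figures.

110 ft/s²

Directly: a = v²/r.
v = 12.5 ft/s = 3.810 m/s; r = 17.1 in = 0.4343 m.
a = 33.42 m/s²
33.42 m/s² × (1 ft/s² / 0.3048 m/s²) = 109.6 ft/s²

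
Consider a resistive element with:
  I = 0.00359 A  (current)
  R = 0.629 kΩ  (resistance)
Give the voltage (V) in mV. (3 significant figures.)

2260 mV

V is given directly by: V = IR.
I = 0.00359 A; R = 0.629 kΩ = 629.0 Ω.
V = 2.258 V  (the unit combination reduces to kg·m²/(A·s³) = V)
2.258 V × (1 mV / 0.001000 V) = 2258 mV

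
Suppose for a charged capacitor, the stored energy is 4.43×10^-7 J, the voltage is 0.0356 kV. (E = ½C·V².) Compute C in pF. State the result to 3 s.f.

699 pF

Rearranging: C = 2E/V².
E = 4.43×10^-7 J; V = 0.0356 kV = 35.60 V.
C = 6.991×10^-10 F
6.991×10^-10 F × (1 pF / 1.000×10^-12 F) = 699.1 pF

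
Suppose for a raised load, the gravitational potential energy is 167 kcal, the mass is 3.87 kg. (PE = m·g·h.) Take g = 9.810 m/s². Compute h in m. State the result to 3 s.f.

Solving PE = m·g·h for h: h = PE/(m·g).
PE = 167 kcal = 6.987×10^5 J; m = 3.87 kg; g = 9.810 m/s².
h = 18405 m

18400 m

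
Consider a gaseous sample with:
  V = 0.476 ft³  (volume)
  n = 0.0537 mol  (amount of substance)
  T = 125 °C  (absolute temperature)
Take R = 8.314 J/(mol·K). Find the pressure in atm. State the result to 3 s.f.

0.130 atm

From the ideal-gas law: P = nRT/V.
V = 0.476 ft³ = 0.01348 m³; n = 0.0537 mol; T = 125 °C = 398.1 K; R = 8.314 J/(mol·K).
P = 13188 Pa
13188 Pa × (1 atm / 1.013×10^5 Pa) = 0.1302 atm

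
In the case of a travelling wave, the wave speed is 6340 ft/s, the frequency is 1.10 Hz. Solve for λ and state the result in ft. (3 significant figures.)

5760 ft

Rearranging: λ = v/f.
v = 6340 ft/s = 1932 m/s; f = 1.10 Hz.
λ = 1757 m
1757 m × (1 ft / 0.3048 m) = 5764 ft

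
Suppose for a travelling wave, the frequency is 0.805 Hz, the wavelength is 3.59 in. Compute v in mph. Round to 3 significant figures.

Directly: v = fλ.
f = 0.805 Hz; λ = 3.59 in = 0.09119 m.
v = 0.07340 m/s
0.07340 m/s × (1 mph / 0.4470 m/s) = 0.1642 mph

0.164 mph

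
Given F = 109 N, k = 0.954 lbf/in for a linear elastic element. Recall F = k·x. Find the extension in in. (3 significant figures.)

25.7 in

From Hooke's law: x = F/k.
F = 109 N; k = 0.954 lbf/in = 167.1 N/m.
x = 0.6524 m
0.6524 m × (1 in / 0.02540 m) = 25.69 in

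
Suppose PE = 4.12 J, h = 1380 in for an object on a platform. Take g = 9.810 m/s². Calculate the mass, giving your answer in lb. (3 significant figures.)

Solving PE = m·g·h for m: m = PE/(g·h).
PE = 4.12 J; h = 1380 in = 35.05 m; g = 9.810 m/s².
m = 0.01198 kg
0.01198 kg × (1 lb / 0.4536 kg) = 0.02641 lb

0.0264 lb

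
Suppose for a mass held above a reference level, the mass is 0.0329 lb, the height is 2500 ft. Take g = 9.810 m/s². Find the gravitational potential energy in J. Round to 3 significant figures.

PE is given directly by: PE = mgh.
m = 0.0329 lb = 0.01492 kg; h = 2500 ft = 762.0 m; g = 9.810 m/s².
PE = 111.6 J

112 J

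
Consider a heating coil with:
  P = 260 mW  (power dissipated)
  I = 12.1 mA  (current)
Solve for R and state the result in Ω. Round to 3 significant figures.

1780 Ω

Solving P = I²R for R: R = P/I².
P = 260 mW = 0.2600 W; I = 12.1 mA = 0.01210 A.
R = 1776 Ω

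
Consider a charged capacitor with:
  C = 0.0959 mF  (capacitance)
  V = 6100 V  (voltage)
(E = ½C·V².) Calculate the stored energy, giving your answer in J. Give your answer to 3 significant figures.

E is given directly by: E = ½CV².
C = 0.0959 mF = 9.590×10^-5 F; V = 6100 V.
E = 1784 J

1780 J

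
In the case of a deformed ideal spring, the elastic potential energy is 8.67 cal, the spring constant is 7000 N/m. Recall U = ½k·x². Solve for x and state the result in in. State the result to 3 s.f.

4.01 in

Solving U = ½k·x² for x: x = √(2U/k).
U = 8.67 cal = 36.28 J; k = 7000 N/m.
x = 0.1018 m
0.1018 m × (1 in / 0.02540 m) = 4.008 in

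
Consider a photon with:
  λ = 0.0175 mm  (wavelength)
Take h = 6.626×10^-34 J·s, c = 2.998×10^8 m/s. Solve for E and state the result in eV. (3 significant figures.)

0.0708 eV

E is given directly by: E = hc/λ.
λ = 0.0175 mm = 1.750×10^-5 m; h = 6.626×10^-34 J·s; c = 2.998×10^8 m/s.
E = 1.135×10^-20 J  (the unit combination reduces to kg·m²/s² = J)
1.135×10^-20 J × (1 eV / 1.602×10^-19 J) = 0.07085 eV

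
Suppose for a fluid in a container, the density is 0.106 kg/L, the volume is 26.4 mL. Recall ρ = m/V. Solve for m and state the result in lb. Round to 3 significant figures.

0.00617 lb

Rearranging ρ = m/V for m: m = ρV.
ρ = 0.106 kg/L = 106.0 kg/m³; V = 26.4 mL = 2.640×10^-5 m³.
m = 0.002798 kg
0.002798 kg × (1 lb / 0.4536 kg) = 0.006169 lb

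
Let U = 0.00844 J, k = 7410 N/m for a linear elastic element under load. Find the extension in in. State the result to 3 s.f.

Rearranging U = ½k·x² for x: x = √(2U/k).
U = 0.00844 J; k = 7410 N/m.
x = 0.001509 m
0.001509 m × (1 in / 0.02540 m) = 0.05942 in

0.0594 in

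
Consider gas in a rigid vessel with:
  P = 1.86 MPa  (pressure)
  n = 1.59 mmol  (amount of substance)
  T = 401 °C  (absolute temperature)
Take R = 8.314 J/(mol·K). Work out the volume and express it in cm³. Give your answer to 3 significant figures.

4.79 cm³

Rearranging: V = nRT/P.
P = 1.86 MPa = 1.860×10^6 Pa; n = 1.59 mmol = 0.001590 mol; T = 401 °C = 674.1 K; R = 8.314 J/(mol·K).
V = 4.791×10^-6 m³
4.791×10^-6 m³ × (1 cm³ / 1.000×10^-6 m³) = 4.791 cm³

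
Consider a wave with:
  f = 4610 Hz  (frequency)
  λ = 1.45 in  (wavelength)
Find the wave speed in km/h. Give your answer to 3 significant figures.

v is given directly by: v = fλ.
f = 4610 Hz; λ = 1.45 in = 0.03683 m.
v = 169.8 m/s
169.8 m/s × (1 km/h / 0.2778 m/s) = 611.2 km/h

611 km/h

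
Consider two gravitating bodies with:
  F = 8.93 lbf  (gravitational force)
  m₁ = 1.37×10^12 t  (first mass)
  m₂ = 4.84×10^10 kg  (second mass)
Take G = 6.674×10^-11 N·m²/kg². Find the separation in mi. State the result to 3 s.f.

From Newton's law of gravitation: r = √(G·m₁m₂/F).
F = 8.93 lbf = 39.72 N; m₁ = 1.37×10^12 t = 1.370×10^15 kg; m₂ = 4.84×10^10 kg; G = 6.674×10^-11 N·m²/kg².
r = 1.055×10^7 m
1.055×10^7 m × (1 mi / 1609 m) = 6559 mi

6560 mi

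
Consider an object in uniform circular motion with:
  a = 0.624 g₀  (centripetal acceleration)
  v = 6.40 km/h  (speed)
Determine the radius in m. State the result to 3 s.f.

0.516 m

Rearranging a = v²/r for r: r = v²/a.
a = 0.624 g₀ = 6.119 m/s²; v = 6.40 km/h = 1.778 m/s.
r = 0.5165 m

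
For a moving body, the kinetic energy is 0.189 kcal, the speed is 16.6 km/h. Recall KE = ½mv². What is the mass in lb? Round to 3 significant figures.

Rearranging KE = ½mv² for m: m = 2·KE/v².
KE = 0.189 kcal = 790.8 J; v = 16.6 km/h = 4.611 m/s.
m = 74.38 kg
74.38 kg × (1 lb / 0.4536 kg) = 164.0 lb

164 lb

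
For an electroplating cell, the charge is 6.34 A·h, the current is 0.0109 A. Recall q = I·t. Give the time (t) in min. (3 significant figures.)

Rearranging q = I·t for t: t = q/I.
q = 6.34 A·h = 22824 C; I = 0.0109 A.
t = 2.094×10^6 s
2.094×10^6 s × (1 min / 60.00 s) = 34899 min

34900 min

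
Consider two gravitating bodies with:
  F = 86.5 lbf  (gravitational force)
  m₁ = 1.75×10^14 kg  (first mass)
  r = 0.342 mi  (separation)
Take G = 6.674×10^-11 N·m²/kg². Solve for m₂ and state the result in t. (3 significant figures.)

9.98 t

Rearranging F = G·m₁·m₂/r² for m₂: m₂ = F·r²/(G·m₁).
F = 86.5 lbf = 384.8 N; m₁ = 1.75×10^14 kg; r = 0.342 mi = 550.4 m; G = 6.674×10^-11 N·m²/kg².
m₂ = 9980 kg
9980 kg × (1 t / 1000 kg) = 9.980 t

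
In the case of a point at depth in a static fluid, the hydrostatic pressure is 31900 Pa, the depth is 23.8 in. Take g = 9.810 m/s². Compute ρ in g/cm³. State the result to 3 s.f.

Rearranging: ρ = P/(g·h).
P = 31900 Pa; h = 23.8 in = 0.6045 m; g = 9.810 m/s².
ρ = 5379 kg/m³
5379 kg/m³ × (1 g/cm³ / 1000 kg/m³) = 5.379 g/cm³

5.38 g/cm³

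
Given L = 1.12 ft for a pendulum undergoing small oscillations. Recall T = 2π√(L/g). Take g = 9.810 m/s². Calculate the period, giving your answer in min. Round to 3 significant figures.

0.0195 min

Directly: T = 2π√(L/g).
L = 1.12 ft = 0.3414 m; g = 9.810 m/s².
T = 1.172 s
1.172 s × (1 min / 60.00 s) = 0.01953 min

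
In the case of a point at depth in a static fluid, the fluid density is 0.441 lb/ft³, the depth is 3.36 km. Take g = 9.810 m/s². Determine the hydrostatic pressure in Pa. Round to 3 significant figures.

2.33×10^5 Pa

P is given directly by: P = ρgh.
ρ = 0.441 lb/ft³ = 7.064 kg/m³; h = 3.36 km = 3360 m; g = 9.810 m/s².
P = 2.328×10^5 Pa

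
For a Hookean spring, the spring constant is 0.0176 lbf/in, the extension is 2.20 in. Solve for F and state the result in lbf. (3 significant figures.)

0.0387 lbf

Directly: F = kx.
k = 0.0176 lbf/in = 3.082 N/m; x = 2.20 in = 0.05588 m.
F = 0.1722 N
0.1722 N × (1 lbf / 4.448 N) = 0.03872 lbf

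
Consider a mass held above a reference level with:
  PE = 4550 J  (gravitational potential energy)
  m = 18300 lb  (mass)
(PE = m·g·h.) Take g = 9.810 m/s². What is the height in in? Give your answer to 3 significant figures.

2.20 in

Rearranging PE = m·g·h for h: h = PE/(m·g).
PE = 4550 J; m = 18300 lb = 8301 kg; g = 9.810 m/s².
h = 0.05588 m
0.05588 m × (1 in / 0.02540 m) = 2.200 in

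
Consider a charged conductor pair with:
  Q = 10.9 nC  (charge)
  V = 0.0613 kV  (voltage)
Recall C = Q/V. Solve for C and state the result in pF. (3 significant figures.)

Directly: C = Q/V.
Q = 10.9 nC = 1.090×10^-8 C; V = 0.0613 kV = 61.30 V.
C = 1.778×10^-10 F
1.778×10^-10 F × (1 pF / 1.000×10^-12 F) = 177.8 pF

178 pF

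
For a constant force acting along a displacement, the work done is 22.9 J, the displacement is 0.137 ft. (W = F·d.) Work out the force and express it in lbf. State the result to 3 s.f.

Rearranging: F = W/d.
W = 22.9 J; d = 0.137 ft = 0.04176 m.
F = 548.4 N
548.4 N × (1 lbf / 4.448 N) = 123.3 lbf

123 lbf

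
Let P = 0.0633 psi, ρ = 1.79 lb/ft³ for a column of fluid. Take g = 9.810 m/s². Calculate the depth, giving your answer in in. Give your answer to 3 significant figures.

Solving P = ρ·g·h for h: h = P/(ρ·g).
P = 0.0633 psi = 436.4 Pa; ρ = 1.79 lb/ft³ = 28.67 kg/m³; g = 9.810 m/s².
h = 1.552 m
1.552 m × (1 in / 0.02540 m) = 61.09 in

61.1 in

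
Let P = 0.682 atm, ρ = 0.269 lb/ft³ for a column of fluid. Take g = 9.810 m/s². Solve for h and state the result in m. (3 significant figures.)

1630 m

Rearranging P = ρ·g·h for h: h = P/(ρ·g).
P = 0.682 atm = 69104 Pa; ρ = 0.269 lb/ft³ = 4.309 kg/m³; g = 9.810 m/s².
h = 1635 m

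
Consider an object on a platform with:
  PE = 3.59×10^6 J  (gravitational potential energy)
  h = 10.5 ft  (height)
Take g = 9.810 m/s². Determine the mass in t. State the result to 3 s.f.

114 t

Rearranging PE = m·g·h for m: m = PE/(g·h).
PE = 3.59×10^6 J; h = 10.5 ft = 3.200 m; g = 9.810 m/s².
m = 1.143×10^5 kg
1.143×10^5 kg × (1 t / 1000 kg) = 114.3 t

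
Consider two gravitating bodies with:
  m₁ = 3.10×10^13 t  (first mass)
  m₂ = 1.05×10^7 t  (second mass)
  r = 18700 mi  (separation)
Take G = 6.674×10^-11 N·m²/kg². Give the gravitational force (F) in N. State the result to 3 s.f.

24.0 N

Directly: F = Gm₁m₂/r².
m₁ = 3.10×10^13 t = 3.100×10^16 kg; m₂ = 1.05×10^7 t = 1.050×10^10 kg; r = 18700 mi = 3.009×10^7 m; G = 6.674×10^-11 N·m²/kg².
F = 23.99 N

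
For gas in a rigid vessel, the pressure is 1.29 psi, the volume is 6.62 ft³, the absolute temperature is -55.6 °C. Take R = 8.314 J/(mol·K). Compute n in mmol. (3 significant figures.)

Rearranging: n = PV/(RT).
P = 1.29 psi = 8894 Pa; V = 6.62 ft³ = 0.1875 m³; T = -55.6 °C = 217.5 K; R = 8.314 J/(mol·K).
n = 0.9218 mol
0.9218 mol × (1 mmol / 0.001000 mol) = 921.8 mmol

922 mmol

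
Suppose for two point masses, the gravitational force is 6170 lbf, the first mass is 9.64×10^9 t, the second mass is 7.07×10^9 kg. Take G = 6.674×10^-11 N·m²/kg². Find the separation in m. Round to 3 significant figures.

Rearranging: r = √(G·m₁m₂/F).
F = 6170 lbf = 27446 N; m₁ = 9.64×10^9 t = 9.640×10^12 kg; m₂ = 7.07×10^9 kg; G = 6.674×10^-11 N·m²/kg².
r = 12874 m

12900 m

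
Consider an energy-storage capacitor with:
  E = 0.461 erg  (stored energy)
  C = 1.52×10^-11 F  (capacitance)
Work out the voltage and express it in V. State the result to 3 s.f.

77.9 V

Rearranging E = ½C·V² for V: V = √(2E/C).
E = 0.461 erg = 4.610×10^-8 J; C = 1.52×10^-11 F.
V = 77.88 V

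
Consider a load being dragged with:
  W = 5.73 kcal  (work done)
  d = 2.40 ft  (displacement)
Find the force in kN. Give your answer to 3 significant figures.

Rearranging: F = W/d.
W = 5.73 kcal = 23974 J; d = 2.40 ft = 0.7315 m.
F = 32773 N
32773 N × (1 kN / 1000 N) = 32.77 kN

32.8 kN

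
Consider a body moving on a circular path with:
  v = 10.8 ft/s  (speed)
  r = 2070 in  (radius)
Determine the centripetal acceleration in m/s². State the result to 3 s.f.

Directly: a = v²/r.
v = 10.8 ft/s = 3.292 m/s; r = 2070 in = 52.58 m.
a = 0.2061 m/s²

0.206 m/s²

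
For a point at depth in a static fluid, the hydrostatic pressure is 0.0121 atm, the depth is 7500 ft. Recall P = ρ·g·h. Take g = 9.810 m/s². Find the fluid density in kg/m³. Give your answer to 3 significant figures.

Rearranging P = ρ·g·h for ρ: ρ = P/(g·h).
P = 0.0121 atm = 1226 Pa; h = 7500 ft = 2286 m; g = 9.810 m/s².
ρ = 0.05467 kg/m³

0.0547 kg/m³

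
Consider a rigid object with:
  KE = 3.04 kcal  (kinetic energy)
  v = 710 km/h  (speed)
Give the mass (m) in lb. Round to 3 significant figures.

Rearranging: m = 2·KE/v².
KE = 3.04 kcal = 12719 J; v = 710 km/h = 197.2 m/s.
m = 0.6540 kg
0.6540 kg × (1 lb / 0.4536 kg) = 1.442 lb

1.44 lb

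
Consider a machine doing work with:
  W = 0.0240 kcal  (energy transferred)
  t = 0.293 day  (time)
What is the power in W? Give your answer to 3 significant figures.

Directly: P = W/t.
W = 0.0240 kcal = 100.4 J; t = 0.293 day = 25315 s.
P = 0.003967 W  (the unit combination reduces to kg·m²/s³ = W)

0.00397 W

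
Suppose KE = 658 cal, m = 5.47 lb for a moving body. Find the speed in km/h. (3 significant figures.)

Rearranging: v = √(2·KE/m).
KE = 658 cal = 2753 J; m = 5.47 lb = 2.481 kg.
v = 47.11 m/s
47.11 m/s × (1 km/h / 0.2778 m/s) = 169.6 km/h

170 km/h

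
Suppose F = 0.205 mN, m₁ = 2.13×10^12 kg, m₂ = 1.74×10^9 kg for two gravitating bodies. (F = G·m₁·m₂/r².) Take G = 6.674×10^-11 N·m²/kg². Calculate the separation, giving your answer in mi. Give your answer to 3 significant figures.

21600 mi

From Newton's law of gravitation: r = √(G·m₁m₂/F).
F = 0.205 mN = 2.050×10^-4 N; m₁ = 2.13×10^12 kg; m₂ = 1.74×10^9 kg; G = 6.674×10^-11 N·m²/kg².
r = 3.474×10^7 m
3.474×10^7 m × (1 mi / 1609 m) = 21584 mi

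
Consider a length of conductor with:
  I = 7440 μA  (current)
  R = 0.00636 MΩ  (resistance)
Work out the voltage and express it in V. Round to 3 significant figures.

47.3 V

Directly: V = IR.
I = 7440 μA = 0.007440 A; R = 0.00636 MΩ = 6360 Ω.
V = 47.32 V  (the unit combination reduces to kg·m²/(A·s³) = V)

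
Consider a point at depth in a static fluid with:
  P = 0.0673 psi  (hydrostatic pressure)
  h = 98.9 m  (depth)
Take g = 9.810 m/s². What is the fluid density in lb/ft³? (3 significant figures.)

Solving P = ρ·g·h for ρ: ρ = P/(g·h).
P = 0.0673 psi = 464.0 Pa; h = 98.9 m; g = 9.810 m/s².
ρ = 0.4783 kg/m³
0.4783 kg/m³ × (1 lb/ft³ / 16.02 kg/m³) = 0.02986 lb/ft³

0.0299 lb/ft³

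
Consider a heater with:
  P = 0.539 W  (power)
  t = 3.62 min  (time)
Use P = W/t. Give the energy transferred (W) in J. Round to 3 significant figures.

117 J

Solving P = W/t for W: W = P·t.
P = 0.539 W; t = 3.62 min = 217.2 s.
W = 117.1 J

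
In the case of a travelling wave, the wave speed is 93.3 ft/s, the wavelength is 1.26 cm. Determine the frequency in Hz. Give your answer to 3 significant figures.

2260 Hz

Rearranging v = f·λ for f: f = v/λ.
v = 93.3 ft/s = 28.44 m/s; λ = 1.26 cm = 0.01260 m.
f = 2257 Hz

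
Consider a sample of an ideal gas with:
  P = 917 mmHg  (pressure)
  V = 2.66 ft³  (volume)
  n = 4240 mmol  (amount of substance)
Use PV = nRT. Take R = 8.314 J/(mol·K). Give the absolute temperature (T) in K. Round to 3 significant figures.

From the ideal-gas law: T = PV/(nR).
P = 917 mmHg = 1.223×10^5 Pa; V = 2.66 ft³ = 0.07532 m³; n = 4240 mmol = 4.240 mol; R = 8.314 J/(mol·K).
T = 261.2 K

261 K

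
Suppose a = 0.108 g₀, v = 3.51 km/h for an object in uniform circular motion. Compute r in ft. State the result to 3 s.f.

2.94 ft

Solving a = v²/r for r: r = v²/a.
a = 0.108 g₀ = 1.059 m/s²; v = 3.51 km/h = 0.9750 m/s.
r = 0.8976 m
0.8976 m × (1 ft / 0.3048 m) = 2.945 ft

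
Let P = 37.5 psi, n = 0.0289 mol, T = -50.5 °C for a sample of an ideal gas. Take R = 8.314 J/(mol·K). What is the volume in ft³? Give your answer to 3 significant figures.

From the ideal-gas law: V = nRT/P.
P = 37.5 psi = 2.586×10^5 Pa; n = 0.0289 mol; T = -50.5 °C = 222.6 K; R = 8.314 J/(mol·K).
V = 2.069×10^-4 m³
2.069×10^-4 m³ × (1 ft³ / 0.02832 m³) = 0.007307 ft³

0.00731 ft³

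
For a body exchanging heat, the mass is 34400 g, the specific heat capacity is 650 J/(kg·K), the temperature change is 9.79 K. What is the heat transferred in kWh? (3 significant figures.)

0.0608 kWh

Directly: Q = mcΔT.
m = 34400 g = 34.40 kg; c = 650 J/(kg·K); ΔT = 9.79 K.
Q = 2.189×10^5 J  (the unit combination reduces to kg·m²/s² = J)
2.189×10^5 J × (1 kWh / 3.600×10^6 J) = 0.06081 kWh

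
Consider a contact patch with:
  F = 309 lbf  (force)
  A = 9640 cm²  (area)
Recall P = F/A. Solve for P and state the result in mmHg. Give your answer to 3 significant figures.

Directly: P = F/A.
F = 309 lbf = 1375 N; A = 9640 cm² = 0.9640 m².
P = 1426 Pa  (the unit combination reduces to kg/(m·s²) = Pa)
1426 Pa × (1 mmHg / 133.3 Pa) = 10.69 mmHg

10.7 mmHg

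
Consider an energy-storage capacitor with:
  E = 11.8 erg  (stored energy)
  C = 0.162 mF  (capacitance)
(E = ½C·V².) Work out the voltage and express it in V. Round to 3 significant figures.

0.121 V

Rearranging: V = √(2E/C).
E = 11.8 erg = 1.180×10^-6 J; C = 0.162 mF = 1.620×10^-4 F.
V = 0.1207 V  (the unit combination reduces to kg·m²/(A·s³) = V)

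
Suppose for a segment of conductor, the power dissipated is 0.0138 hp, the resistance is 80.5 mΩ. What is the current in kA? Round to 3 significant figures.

Rearranging P = I²R for I: I = √(P/R).
P = 0.0138 hp = 10.29 W; R = 80.5 mΩ = 0.08050 Ω.
I = 11.31 A
11.31 A × (1 kA / 1000 A) = 0.01131 kA

0.0113 kA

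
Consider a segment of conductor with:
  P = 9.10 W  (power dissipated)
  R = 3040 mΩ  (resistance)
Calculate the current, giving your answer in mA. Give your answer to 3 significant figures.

1730 mA

Solving P = I²R for I: I = √(P/R).
P = 9.10 W; R = 3040 mΩ = 3.040 Ω.
I = 1.730 A
1.730 A × (1 mA / 0.001000 A) = 1730 mA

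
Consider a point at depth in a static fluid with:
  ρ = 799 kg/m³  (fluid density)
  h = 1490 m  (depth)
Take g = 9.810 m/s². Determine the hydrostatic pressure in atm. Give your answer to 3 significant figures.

115 atm

P is given directly by: P = ρgh.
ρ = 799 kg/m³; h = 1490 m; g = 9.810 m/s².
P = 1.168×10^7 Pa  (the unit combination reduces to kg/(m·s²) = Pa)
1.168×10^7 Pa × (1 atm / 1.013×10^5 Pa) = 115.3 atm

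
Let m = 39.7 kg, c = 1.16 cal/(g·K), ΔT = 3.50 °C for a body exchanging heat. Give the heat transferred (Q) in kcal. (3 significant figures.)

Q is given directly by: Q = mcΔT.
m = 39.7 kg; c = 1.16 cal/(g·K) = 4853 J/(kg·K); ΔT = 3.50 °C = 3.500 K.
Q = 6.744×10^5 J
6.744×10^5 J × (1 kcal / 4184 J) = 161.2 kcal

161 kcal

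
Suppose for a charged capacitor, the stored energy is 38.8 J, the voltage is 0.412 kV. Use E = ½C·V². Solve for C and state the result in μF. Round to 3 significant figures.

457 μF

Rearranging E = ½C·V² for C: C = 2E/V².
E = 38.8 J; V = 0.412 kV = 412.0 V.
C = 4.572×10^-4 F
4.572×10^-4 F × (1 μF / 1.000×10^-6 F) = 457.2 μF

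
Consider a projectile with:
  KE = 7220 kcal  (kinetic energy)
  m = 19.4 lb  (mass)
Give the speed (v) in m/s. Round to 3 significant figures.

Solving KE = ½mv² for v: v = √(2·KE/m).
KE = 7220 kcal = 3.021×10^7 J; m = 19.4 lb = 8.800 kg.
v = 2620 m/s

2620 m/s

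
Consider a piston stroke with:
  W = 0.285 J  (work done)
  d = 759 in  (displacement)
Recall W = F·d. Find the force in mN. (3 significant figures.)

14.8 mN

Solving W = F·d for F: F = W/d.
W = 0.285 J; d = 759 in = 19.28 m.
F = 0.01478 N
0.01478 N × (1 mN / 0.001000 N) = 14.78 mN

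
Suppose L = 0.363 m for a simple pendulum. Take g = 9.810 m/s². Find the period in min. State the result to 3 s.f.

0.0201 min

T is given directly by: T = 2π√(L/g).
L = 0.363 m; g = 9.810 m/s².
T = 1.209 s
1.209 s × (1 min / 60.00 s) = 0.02014 min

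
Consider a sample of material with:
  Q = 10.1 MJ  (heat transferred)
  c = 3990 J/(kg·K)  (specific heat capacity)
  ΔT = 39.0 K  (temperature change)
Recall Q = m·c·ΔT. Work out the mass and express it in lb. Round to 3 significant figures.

143 lb

Rearranging Q = m·c·ΔT for m: m = Q/(c·ΔT).
Q = 10.1 MJ = 1.010×10^7 J; c = 3990 J/(kg·K); ΔT = 39.0 K.
m = 64.91 kg
64.91 kg × (1 lb / 0.4536 kg) = 143.1 lb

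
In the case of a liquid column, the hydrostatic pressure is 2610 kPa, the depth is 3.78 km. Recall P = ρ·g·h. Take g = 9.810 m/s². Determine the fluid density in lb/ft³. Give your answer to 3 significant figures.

4.39 lb/ft³

Rearranging P = ρ·g·h for ρ: ρ = P/(g·h).
P = 2610 kPa = 2.610×10^6 Pa; h = 3.78 km = 3780 m; g = 9.810 m/s².
ρ = 70.38 kg/m³
70.38 kg/m³ × (1 lb/ft³ / 16.02 kg/m³) = 4.394 lb/ft³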